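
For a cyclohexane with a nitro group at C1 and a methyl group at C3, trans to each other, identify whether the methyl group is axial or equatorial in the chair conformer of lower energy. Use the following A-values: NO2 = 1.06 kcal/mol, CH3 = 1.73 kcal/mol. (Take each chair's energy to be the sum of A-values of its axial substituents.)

C1 and C3 have the same parity, so for the trans isomer the two substituents are one axial and one equatorial in each chair.
Chair I (nitro axial, methyl equatorial): E = 1.06 kcal/mol.
Chair II (nitro equatorial, methyl axial): E = 1.73 kcal/mol.
Chair I is the more stable (lower-energy) conformer, and in that chair the methyl group is equatorial.

equatorial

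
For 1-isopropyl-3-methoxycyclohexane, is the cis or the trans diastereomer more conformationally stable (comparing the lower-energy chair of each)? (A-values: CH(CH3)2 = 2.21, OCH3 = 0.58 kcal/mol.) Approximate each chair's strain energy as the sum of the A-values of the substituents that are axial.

cis

At 1,3 positions (parity same): cis → (e,e or a,a); trans → (a,e or e,a).
Best chair for cis: E = 0.00 kcal/mol; best chair for trans: E = 0.58 kcal/mol.
The cis isomer is lower by 0.58 kcal/mol.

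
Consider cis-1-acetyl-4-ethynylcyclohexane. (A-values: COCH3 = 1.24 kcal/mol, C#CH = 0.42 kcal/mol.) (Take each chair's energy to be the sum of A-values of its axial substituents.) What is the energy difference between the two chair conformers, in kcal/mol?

0.82 kcal/mol

C1 and C4 have opposite parity, so for the cis isomer the two substituents are one axial and one equatorial in each chair.
Chair I (acetyl axial, ethynyl equatorial): E = 1.24 kcal/mol.
Chair II (acetyl equatorial, ethynyl axial): E = 0.42 kcal/mol.
ΔE = 1.24 − 0.42 = 0.82 kcal/mol; chair II is more stable.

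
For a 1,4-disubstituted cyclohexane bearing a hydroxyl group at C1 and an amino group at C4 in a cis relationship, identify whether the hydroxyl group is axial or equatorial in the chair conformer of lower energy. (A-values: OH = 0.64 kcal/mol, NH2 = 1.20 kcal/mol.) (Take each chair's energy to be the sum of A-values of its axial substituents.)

C1 and C4 have opposite parity, so for the cis isomer the two substituents are one axial and one equatorial in each chair.
Chair I (hydroxyl axial, amino equatorial): E = 0.64 kcal/mol.
Chair II (hydroxyl equatorial, amino axial): E = 1.20 kcal/mol.
Chair I is the more stable (lower-energy) conformer, and in that chair the hydroxyl group is axial.

axial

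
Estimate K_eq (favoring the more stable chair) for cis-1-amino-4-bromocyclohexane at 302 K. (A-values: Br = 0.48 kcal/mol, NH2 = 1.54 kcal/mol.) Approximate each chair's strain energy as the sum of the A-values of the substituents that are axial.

K ≈ 5.85

C1 and C4 have opposite parity, so for the cis isomer the two substituents are one axial and one equatorial in each chair.
Chair I (bromo axial, amino equatorial): E = 0.48 kcal/mol; chair II (bromo equatorial, amino axial): E = 1.54 kcal/mol.
ΔG = 1.06 kcal/mol between the two chairs.
K = exp(ΔG/RT) with R = 1.987×10⁻³ kcal mol⁻¹ K⁻¹ and T = 302 K gives K ≈ 5.85.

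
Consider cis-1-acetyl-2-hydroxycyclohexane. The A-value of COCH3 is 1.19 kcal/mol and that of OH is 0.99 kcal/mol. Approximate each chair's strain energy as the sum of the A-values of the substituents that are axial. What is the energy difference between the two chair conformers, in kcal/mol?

C1 and C2 have opposite parity, so for the cis isomer the two substituents are one axial and one equatorial in each chair.
Chair I (acetyl axial, hydroxyl equatorial): E = 1.19 kcal/mol.
Chair II (acetyl equatorial, hydroxyl axial): E = 0.99 kcal/mol.
ΔE = 1.19 − 0.99 = 0.20 kcal/mol; chair II is more stable.

0.20 kcal/mol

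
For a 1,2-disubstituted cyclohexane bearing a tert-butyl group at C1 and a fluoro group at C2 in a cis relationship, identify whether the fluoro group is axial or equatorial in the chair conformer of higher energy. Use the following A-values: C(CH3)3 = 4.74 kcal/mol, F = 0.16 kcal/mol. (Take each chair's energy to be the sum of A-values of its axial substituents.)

C1 and C2 have opposite parity, so for the cis isomer the two substituents are one axial and one equatorial in each chair.
Chair I (tert-butyl axial, fluoro equatorial): E = 4.74 kcal/mol.
Chair II (tert-butyl equatorial, fluoro axial): E = 0.16 kcal/mol.
Chair I is the less stable (higher-energy) conformer, and in that chair the fluoro group is equatorial.

equatorial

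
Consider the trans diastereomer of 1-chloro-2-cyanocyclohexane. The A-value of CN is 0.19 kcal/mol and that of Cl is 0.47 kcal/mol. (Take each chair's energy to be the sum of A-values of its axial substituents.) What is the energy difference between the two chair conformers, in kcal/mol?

0.66 kcal/mol

C1 and C2 have opposite parity, so for the trans isomer the two substituents are e,e in one chair and a,a in the other.
Chair I (cyano axial, chloro axial): E = 0.66 kcal/mol.
Chair II (cyano equatorial, chloro equatorial): E = 0.00 kcal/mol.
ΔE = 0.66 − 0.00 = 0.66 kcal/mol; chair II is more stable.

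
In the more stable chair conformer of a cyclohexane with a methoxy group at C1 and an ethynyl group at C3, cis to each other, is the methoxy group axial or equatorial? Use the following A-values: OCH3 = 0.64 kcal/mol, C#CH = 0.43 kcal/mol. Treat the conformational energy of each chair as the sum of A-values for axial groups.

equatorial

C1 and C3 have the same parity, so for the cis isomer the two substituents are e,e in one chair and a,a in the other.
Chair I (methoxy axial, ethynyl axial): E = 1.07 kcal/mol.
Chair II (methoxy equatorial, ethynyl equatorial): E = 0.00 kcal/mol.
Chair II is the more stable (lower-energy) conformer, and in that chair the methoxy group is equatorial.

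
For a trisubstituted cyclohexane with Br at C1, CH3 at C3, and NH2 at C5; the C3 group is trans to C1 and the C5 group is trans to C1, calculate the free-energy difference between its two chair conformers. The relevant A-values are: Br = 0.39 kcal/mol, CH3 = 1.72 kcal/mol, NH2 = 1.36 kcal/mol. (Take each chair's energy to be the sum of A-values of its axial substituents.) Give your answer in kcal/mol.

Chair I (bromo axial, methyl equatorial, amino equatorial): E = 0.39 kcal/mol.
Chair II (bromo equatorial, methyl axial, amino axial): E = 3.08 kcal/mol.
ΔE = 3.08 − 0.39 = 2.69 kcal/mol; chair I is more stable.

2.69 kcal/mol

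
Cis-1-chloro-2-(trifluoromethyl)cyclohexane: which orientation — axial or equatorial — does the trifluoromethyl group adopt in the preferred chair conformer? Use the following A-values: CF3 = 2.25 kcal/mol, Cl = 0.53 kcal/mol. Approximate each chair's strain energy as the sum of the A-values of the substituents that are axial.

C1 and C2 have opposite parity, so for the cis isomer the two substituents are one axial and one equatorial in each chair.
Chair I (trifluoromethyl axial, chloro equatorial): E = 2.25 kcal/mol.
Chair II (trifluoromethyl equatorial, chloro axial): E = 0.53 kcal/mol.
Chair II is the more stable (lower-energy) conformer, and in that chair the trifluoromethyl group is equatorial.

equatorial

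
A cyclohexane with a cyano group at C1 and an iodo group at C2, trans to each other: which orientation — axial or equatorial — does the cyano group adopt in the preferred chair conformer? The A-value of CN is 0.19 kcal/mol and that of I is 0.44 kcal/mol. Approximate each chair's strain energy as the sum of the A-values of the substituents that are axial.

C1 and C2 have opposite parity, so for the trans isomer the two substituents are e,e in one chair and a,a in the other.
Chair I (cyano axial, iodo axial): E = 0.63 kcal/mol.
Chair II (cyano equatorial, iodo equatorial): E = 0.00 kcal/mol.
Chair II is the more stable (lower-energy) conformer, and in that chair the cyano group is equatorial.

equatorial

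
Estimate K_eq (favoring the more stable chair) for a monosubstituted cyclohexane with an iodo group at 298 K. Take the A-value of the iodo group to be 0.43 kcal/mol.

K ≈ 2.07

One chair has the iodo group axial (E = 0.43 kcal/mol) and the other has it equatorial (E = 0).
ΔG = 0.43 kcal/mol between the two chairs.
K = exp(ΔG/RT) with R = 1.987×10⁻³ kcal mol⁻¹ K⁻¹ and T = 298 K gives K ≈ 2.07.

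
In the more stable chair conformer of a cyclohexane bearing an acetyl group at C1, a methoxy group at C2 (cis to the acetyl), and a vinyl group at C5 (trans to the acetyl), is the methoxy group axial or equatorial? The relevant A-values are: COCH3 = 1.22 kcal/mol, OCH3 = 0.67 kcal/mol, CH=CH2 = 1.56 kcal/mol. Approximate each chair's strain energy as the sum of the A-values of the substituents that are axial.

Chair I (acetyl axial, methoxy equatorial, vinyl equatorial): E = 1.22 kcal/mol.
Chair II (acetyl equatorial, methoxy axial, vinyl axial): E = 2.23 kcal/mol.
Chair I is the more stable (lower-energy) conformer, and in that chair the methoxy group is equatorial.

equatorial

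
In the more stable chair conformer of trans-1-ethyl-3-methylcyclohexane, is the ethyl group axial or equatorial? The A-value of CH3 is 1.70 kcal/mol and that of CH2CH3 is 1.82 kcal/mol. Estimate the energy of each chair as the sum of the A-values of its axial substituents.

C1 and C3 have the same parity, so for the trans isomer the two substituents are one axial and one equatorial in each chair.
Chair I (methyl axial, ethyl equatorial): E = 1.70 kcal/mol.
Chair II (methyl equatorial, ethyl axial): E = 1.82 kcal/mol.
Chair I is the more stable (lower-energy) conformer, and in that chair the ethyl group is equatorial.

equatorial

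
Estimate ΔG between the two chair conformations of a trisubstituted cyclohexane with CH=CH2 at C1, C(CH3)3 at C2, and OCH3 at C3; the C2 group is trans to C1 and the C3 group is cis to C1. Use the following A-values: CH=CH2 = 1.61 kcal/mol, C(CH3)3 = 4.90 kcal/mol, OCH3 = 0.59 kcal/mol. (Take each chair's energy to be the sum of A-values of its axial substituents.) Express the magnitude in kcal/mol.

Chair I (vinyl axial, tert-butyl axial, methoxy axial): E = 7.10 kcal/mol.
Chair II (vinyl equatorial, tert-butyl equatorial, methoxy equatorial): E = 0.00 kcal/mol.
ΔE = 7.10 − 0.00 = 7.10 kcal/mol; chair II is more stable.

7.10 kcal/mol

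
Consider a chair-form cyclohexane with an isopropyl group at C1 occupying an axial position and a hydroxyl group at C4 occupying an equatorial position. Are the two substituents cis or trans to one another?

C1 and C4 have opposite parity, so their axial bonds point in opposite directions.
With opposite-parity carbons, two substituents on the same face are one axial and one equatorial; opposite faces give both axial or both equatorial.
Here the groups are axial/equatorial → same face → cis.

cis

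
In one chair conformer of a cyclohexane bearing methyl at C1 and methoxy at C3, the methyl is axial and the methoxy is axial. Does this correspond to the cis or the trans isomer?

cis

C1 and C3 have the same parity, so their axial bonds point in the same direction.
With same-parity carbons, two substituents on the same face are both axial or both equatorial; opposite faces give one of each.
Here the groups are axial/axial → same face → cis.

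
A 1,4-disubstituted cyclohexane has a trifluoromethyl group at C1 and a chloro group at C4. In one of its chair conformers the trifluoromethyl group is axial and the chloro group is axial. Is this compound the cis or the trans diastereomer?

C1 and C4 have opposite parity, so their axial bonds point in opposite directions.
With opposite-parity carbons, two substituents on the same face are one axial and one equatorial; opposite faces give both axial or both equatorial.
Here the groups are axial/axial → opposite face → trans.

trans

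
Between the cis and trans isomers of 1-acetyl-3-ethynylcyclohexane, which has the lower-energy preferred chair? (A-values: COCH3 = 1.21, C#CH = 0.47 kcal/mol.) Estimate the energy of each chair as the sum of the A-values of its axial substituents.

cis

At 1,3 positions (parity same): cis → (e,e or a,a); trans → (a,e or e,a).
Best chair for cis: E = 0.00 kcal/mol; best chair for trans: E = 0.47 kcal/mol.
The cis isomer is lower by 0.47 kcal/mol.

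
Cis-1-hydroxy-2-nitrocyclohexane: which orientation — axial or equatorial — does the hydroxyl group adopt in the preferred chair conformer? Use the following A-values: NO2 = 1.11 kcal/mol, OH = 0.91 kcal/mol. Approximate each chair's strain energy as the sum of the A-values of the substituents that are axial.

axial

C1 and C2 have opposite parity, so for the cis isomer the two substituents are one axial and one equatorial in each chair.
Chair I (nitro axial, hydroxyl equatorial): E = 1.11 kcal/mol.
Chair II (nitro equatorial, hydroxyl axial): E = 0.91 kcal/mol.
Chair II is the more stable (lower-energy) conformer, and in that chair the hydroxyl group is axial.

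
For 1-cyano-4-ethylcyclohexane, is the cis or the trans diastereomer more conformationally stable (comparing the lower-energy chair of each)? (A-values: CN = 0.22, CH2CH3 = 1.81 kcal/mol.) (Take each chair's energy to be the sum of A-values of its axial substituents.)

trans

At 1,4 positions (parity opposite): cis → (a,e or e,a); trans → (e,e or a,a).
Best chair for cis: E = 0.22 kcal/mol; best chair for trans: E = 0.00 kcal/mol.
The trans isomer is lower by 0.22 kcal/mol.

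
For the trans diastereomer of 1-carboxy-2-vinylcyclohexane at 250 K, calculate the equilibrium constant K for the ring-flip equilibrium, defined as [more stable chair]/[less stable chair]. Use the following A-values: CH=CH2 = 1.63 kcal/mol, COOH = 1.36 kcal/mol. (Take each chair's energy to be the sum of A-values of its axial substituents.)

K ≈ 411

C1 and C2 have opposite parity, so for the trans isomer the two substituents are e,e in one chair and a,a in the other.
Chair I (vinyl axial, carboxyl axial): E = 2.99 kcal/mol; chair II (vinyl equatorial, carboxyl equatorial): E = 0.00 kcal/mol.
ΔG = 2.99 kcal/mol between the two chairs.
K = exp(ΔG/RT) with R = 1.987×10⁻³ kcal mol⁻¹ K⁻¹ and T = 250 K gives K ≈ 411.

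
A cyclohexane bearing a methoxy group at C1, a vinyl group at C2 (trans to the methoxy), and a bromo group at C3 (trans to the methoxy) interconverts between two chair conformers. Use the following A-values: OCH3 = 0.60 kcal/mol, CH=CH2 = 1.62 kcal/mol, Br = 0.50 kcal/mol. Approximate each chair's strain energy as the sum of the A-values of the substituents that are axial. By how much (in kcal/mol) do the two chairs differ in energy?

Chair I (methoxy axial, vinyl axial, bromo equatorial): E = 2.22 kcal/mol.
Chair II (methoxy equatorial, vinyl equatorial, bromo axial): E = 0.50 kcal/mol.
ΔE = 2.22 − 0.50 = 1.72 kcal/mol; chair II is more stable.

1.72 kcal/mol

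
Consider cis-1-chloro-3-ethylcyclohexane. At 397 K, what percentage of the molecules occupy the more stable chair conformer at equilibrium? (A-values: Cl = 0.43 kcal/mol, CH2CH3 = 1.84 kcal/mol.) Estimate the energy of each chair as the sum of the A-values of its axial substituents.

94.7%

C1 and C3 have the same parity, so for the cis isomer the two substituents are e,e in one chair and a,a in the other.
Chair I (chloro axial, ethyl axial): E = 2.27 kcal/mol; chair II (chloro equatorial, ethyl equatorial): E = 0.00 kcal/mol.
ΔG = 2.27 kcal/mol between the two chairs.
K = exp(ΔG/RT) with R = 1.987×10⁻³ kcal mol⁻¹ K⁻¹ and T = 397 K gives K ≈ 17.8.
Fraction in the lower-energy chair = K/(K+1) = 94.7%.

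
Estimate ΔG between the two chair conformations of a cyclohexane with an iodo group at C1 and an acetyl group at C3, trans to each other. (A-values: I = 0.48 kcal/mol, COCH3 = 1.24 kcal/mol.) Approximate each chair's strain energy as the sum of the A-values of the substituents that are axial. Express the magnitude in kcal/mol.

0.76 kcal/mol

C1 and C3 have the same parity, so for the trans isomer the two substituents are one axial and one equatorial in each chair.
Chair I (iodo axial, acetyl equatorial): E = 0.48 kcal/mol.
Chair II (iodo equatorial, acetyl axial): E = 1.24 kcal/mol.
ΔE = 1.24 − 0.48 = 0.76 kcal/mol; chair I is more stable.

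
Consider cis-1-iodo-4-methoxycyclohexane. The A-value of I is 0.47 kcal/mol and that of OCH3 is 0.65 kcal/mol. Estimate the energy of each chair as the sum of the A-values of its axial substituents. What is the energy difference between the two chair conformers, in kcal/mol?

0.18 kcal/mol

C1 and C4 have opposite parity, so for the cis isomer the two substituents are one axial and one equatorial in each chair.
Chair I (iodo axial, methoxy equatorial): E = 0.47 kcal/mol.
Chair II (iodo equatorial, methoxy axial): E = 0.65 kcal/mol.
ΔE = 0.65 − 0.47 = 0.18 kcal/mol; chair I is more stable.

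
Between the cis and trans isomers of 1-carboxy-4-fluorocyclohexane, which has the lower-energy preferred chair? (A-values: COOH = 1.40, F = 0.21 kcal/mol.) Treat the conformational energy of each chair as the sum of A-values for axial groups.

At 1,4 positions (parity opposite): cis → (a,e or e,a); trans → (e,e or a,a).
Best chair for cis: E = 0.21 kcal/mol; best chair for trans: E = 0.00 kcal/mol.
The trans isomer is lower by 0.21 kcal/mol.

trans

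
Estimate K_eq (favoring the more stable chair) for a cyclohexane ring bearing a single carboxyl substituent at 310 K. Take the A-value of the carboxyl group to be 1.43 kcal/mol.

One chair has the carboxyl group axial (E = 1.43 kcal/mol) and the other has it equatorial (E = 0).
ΔG = 1.43 kcal/mol between the two chairs.
K = exp(ΔG/RT) with R = 1.987×10⁻³ kcal mol⁻¹ K⁻¹ and T = 310 K gives K ≈ 10.2.

K ≈ 10.2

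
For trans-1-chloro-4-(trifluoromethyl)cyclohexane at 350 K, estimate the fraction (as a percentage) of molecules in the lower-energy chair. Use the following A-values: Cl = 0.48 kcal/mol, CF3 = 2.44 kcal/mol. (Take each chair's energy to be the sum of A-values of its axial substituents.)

98.5%

C1 and C4 have opposite parity, so for the trans isomer the two substituents are e,e in one chair and a,a in the other.
Chair I (chloro axial, trifluoromethyl axial): E = 2.92 kcal/mol; chair II (chloro equatorial, trifluoromethyl equatorial): E = 0.00 kcal/mol.
ΔG = 2.92 kcal/mol between the two chairs.
K = exp(ΔG/RT) with R = 1.987×10⁻³ kcal mol⁻¹ K⁻¹ and T = 350 K gives K ≈ 66.6.
Fraction in the lower-energy chair = K/(K+1) = 98.5%.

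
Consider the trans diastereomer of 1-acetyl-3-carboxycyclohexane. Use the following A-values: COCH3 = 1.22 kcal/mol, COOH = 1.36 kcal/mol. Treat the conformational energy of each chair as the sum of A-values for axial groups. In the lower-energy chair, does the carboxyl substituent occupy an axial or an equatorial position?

equatorial

C1 and C3 have the same parity, so for the trans isomer the two substituents are one axial and one equatorial in each chair.
Chair I (acetyl axial, carboxyl equatorial): E = 1.22 kcal/mol.
Chair II (acetyl equatorial, carboxyl axial): E = 1.36 kcal/mol.
Chair I is the more stable (lower-energy) conformer, and in that chair the carboxyl group is equatorial.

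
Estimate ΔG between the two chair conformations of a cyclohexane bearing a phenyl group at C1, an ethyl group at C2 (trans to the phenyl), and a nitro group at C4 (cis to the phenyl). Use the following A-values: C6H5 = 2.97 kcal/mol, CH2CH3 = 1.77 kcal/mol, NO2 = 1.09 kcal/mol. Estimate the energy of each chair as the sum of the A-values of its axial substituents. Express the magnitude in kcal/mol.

Chair I (phenyl axial, ethyl axial, nitro equatorial): E = 4.74 kcal/mol.
Chair II (phenyl equatorial, ethyl equatorial, nitro axial): E = 1.09 kcal/mol.
ΔE = 4.74 − 1.09 = 3.65 kcal/mol; chair II is more stable.

3.65 kcal/mol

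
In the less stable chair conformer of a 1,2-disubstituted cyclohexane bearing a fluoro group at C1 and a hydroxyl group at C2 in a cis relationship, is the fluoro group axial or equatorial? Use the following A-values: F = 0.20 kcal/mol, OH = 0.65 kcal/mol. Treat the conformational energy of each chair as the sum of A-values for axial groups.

equatorial

C1 and C2 have opposite parity, so for the cis isomer the two substituents are one axial and one equatorial in each chair.
Chair I (fluoro axial, hydroxyl equatorial): E = 0.20 kcal/mol.
Chair II (fluoro equatorial, hydroxyl axial): E = 0.65 kcal/mol.
Chair II is the less stable (higher-energy) conformer, and in that chair the fluoro group is equatorial.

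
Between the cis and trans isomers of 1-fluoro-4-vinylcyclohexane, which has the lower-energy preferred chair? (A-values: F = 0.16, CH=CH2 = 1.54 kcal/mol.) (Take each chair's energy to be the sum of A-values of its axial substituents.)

trans

At 1,4 positions (parity opposite): cis → (a,e or e,a); trans → (e,e or a,a).
Best chair for cis: E = 0.16 kcal/mol; best chair for trans: E = 0.00 kcal/mol.
The trans isomer is lower by 0.16 kcal/mol.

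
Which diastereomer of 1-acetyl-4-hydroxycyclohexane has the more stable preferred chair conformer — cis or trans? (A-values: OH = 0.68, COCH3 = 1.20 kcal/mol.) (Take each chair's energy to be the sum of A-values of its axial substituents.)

At 1,4 positions (parity opposite): cis → (a,e or e,a); trans → (e,e or a,a).
Best chair for cis: E = 0.68 kcal/mol; best chair for trans: E = 0.00 kcal/mol.
The trans isomer is lower by 0.68 kcal/mol.

trans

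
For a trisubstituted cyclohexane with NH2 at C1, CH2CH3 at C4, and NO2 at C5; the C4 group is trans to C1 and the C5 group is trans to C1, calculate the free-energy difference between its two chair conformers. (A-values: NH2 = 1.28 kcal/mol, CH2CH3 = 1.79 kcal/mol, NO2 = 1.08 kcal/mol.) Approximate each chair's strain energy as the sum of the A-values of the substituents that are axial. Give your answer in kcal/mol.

1.99 kcal/mol

Chair I (amino axial, ethyl axial, nitro equatorial): E = 3.07 kcal/mol.
Chair II (amino equatorial, ethyl equatorial, nitro axial): E = 1.08 kcal/mol.
ΔE = 3.07 − 1.08 = 1.99 kcal/mol; chair II is more stable.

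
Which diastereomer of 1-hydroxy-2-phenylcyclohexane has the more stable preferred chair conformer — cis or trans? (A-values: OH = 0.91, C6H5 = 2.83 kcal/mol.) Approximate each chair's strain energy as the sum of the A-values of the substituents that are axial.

At 1,2 positions (parity opposite): cis → (a,e or e,a); trans → (e,e or a,a).
Best chair for cis: E = 0.91 kcal/mol; best chair for trans: E = 0.00 kcal/mol.
The trans isomer is lower by 0.91 kcal/mol.

trans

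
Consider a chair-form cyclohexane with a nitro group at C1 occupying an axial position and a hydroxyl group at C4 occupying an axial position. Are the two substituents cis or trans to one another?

trans

C1 and C4 have opposite parity, so their axial bonds point in opposite directions.
With opposite-parity carbons, two substituents on the same face are one axial and one equatorial; opposite faces give both axial or both equatorial.
Here the groups are axial/axial → opposite face → trans.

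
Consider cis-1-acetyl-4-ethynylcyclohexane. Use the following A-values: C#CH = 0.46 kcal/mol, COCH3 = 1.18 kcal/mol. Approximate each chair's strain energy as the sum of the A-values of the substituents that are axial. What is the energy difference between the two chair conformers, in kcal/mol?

C1 and C4 have opposite parity, so for the cis isomer the two substituents are one axial and one equatorial in each chair.
Chair I (ethynyl axial, acetyl equatorial): E = 0.46 kcal/mol.
Chair II (ethynyl equatorial, acetyl axial): E = 1.18 kcal/mol.
ΔE = 1.18 − 0.46 = 0.72 kcal/mol; chair I is more stable.

0.72 kcal/mol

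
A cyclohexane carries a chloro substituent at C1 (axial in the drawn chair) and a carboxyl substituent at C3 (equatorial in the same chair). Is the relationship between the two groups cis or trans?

C1 and C3 have the same parity, so their axial bonds point in the same direction.
With same-parity carbons, two substituents on the same face are both axial or both equatorial; opposite faces give one of each.
Here the groups are axial/equatorial → opposite face → trans.

trans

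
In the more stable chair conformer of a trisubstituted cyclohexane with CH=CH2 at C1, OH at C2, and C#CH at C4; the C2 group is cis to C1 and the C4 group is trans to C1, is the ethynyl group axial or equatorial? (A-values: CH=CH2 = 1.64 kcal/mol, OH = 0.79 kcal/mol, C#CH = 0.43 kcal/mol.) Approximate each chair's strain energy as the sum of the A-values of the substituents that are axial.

Chair I (vinyl axial, hydroxyl equatorial, ethynyl axial): E = 2.07 kcal/mol.
Chair II (vinyl equatorial, hydroxyl axial, ethynyl equatorial): E = 0.79 kcal/mol.
Chair II is the more stable (lower-energy) conformer, and in that chair the ethynyl group is equatorial.

equatorial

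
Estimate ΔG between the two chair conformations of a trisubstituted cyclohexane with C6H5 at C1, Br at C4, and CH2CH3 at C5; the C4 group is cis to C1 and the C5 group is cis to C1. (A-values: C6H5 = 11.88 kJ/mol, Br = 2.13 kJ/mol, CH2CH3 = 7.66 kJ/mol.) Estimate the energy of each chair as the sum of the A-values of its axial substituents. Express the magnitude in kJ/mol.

Chair I (phenyl axial, bromo equatorial, ethyl axial): E = 19.54 kJ/mol.
Chair II (phenyl equatorial, bromo axial, ethyl equatorial): E = 2.13 kJ/mol.
ΔE = 19.54 − 2.13 = 17.41 kJ/mol; chair II is more stable.

17.41 kJ/mol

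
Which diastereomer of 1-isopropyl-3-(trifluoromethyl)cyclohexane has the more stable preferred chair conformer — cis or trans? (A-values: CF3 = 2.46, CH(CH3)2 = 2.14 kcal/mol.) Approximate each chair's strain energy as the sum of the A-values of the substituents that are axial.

At 1,3 positions (parity same): cis → (e,e or a,a); trans → (a,e or e,a).
Best chair for cis: E = 0.00 kcal/mol; best chair for trans: E = 2.14 kcal/mol.
The cis isomer is lower by 2.14 kcal/mol.

cis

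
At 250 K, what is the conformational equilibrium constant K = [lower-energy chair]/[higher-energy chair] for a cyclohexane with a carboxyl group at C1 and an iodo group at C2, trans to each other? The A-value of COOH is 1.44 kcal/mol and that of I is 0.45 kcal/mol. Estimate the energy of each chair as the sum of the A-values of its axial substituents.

C1 and C2 have opposite parity, so for the trans isomer the two substituents are e,e in one chair and a,a in the other.
Chair I (carboxyl axial, iodo axial): E = 1.89 kcal/mol; chair II (carboxyl equatorial, iodo equatorial): E = 0.00 kcal/mol.
ΔG = 1.89 kcal/mol between the two chairs.
K = exp(ΔG/RT) with R = 1.987×10⁻³ kcal mol⁻¹ K⁻¹ and T = 250 K gives K ≈ 44.9.

K ≈ 44.9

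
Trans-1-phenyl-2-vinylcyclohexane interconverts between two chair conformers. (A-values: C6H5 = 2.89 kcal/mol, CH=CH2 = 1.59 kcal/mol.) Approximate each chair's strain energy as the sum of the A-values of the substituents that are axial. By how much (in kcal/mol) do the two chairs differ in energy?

C1 and C2 have opposite parity, so for the trans isomer the two substituents are e,e in one chair and a,a in the other.
Chair I (phenyl axial, vinyl axial): E = 4.48 kcal/mol.
Chair II (phenyl equatorial, vinyl equatorial): E = 0.00 kcal/mol.
ΔE = 4.48 − 0.00 = 4.48 kcal/mol; chair II is more stable.

4.48 kcal/mol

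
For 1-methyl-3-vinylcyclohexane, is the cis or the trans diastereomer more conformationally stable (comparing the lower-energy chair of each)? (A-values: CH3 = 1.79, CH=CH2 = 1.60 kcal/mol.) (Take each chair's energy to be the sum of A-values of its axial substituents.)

cis

At 1,3 positions (parity same): cis → (e,e or a,a); trans → (a,e or e,a).
Best chair for cis: E = 0.00 kcal/mol; best chair for trans: E = 1.60 kcal/mol.
The cis isomer is lower by 1.60 kcal/mol.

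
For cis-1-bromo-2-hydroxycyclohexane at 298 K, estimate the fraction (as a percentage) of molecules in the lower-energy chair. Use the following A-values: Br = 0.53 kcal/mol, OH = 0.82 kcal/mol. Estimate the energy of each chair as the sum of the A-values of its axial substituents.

62.0%

C1 and C2 have opposite parity, so for the cis isomer the two substituents are one axial and one equatorial in each chair.
Chair I (bromo axial, hydroxyl equatorial): E = 0.53 kcal/mol; chair II (bromo equatorial, hydroxyl axial): E = 0.82 kcal/mol.
ΔG = 0.29 kcal/mol between the two chairs.
K = exp(ΔG/RT) with R = 1.987×10⁻³ kcal mol⁻¹ K⁻¹ and T = 298 K gives K ≈ 1.63.
Fraction in the lower-energy chair = K/(K+1) = 62.0%.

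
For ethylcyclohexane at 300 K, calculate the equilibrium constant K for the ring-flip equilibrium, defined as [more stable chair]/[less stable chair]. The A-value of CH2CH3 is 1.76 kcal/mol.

One chair has the ethyl group axial (E = 1.76 kcal/mol) and the other has it equatorial (E = 0).
ΔG = 1.76 kcal/mol between the two chairs.
K = exp(ΔG/RT) with R = 1.987×10⁻³ kcal mol⁻¹ K⁻¹ and T = 300 K gives K ≈ 19.2.

K ≈ 19.2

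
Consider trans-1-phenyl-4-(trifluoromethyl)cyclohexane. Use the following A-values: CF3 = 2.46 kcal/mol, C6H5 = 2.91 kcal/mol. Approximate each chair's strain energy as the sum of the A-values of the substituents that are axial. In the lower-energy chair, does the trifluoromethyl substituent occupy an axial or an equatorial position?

C1 and C4 have opposite parity, so for the trans isomer the two substituents are e,e in one chair and a,a in the other.
Chair I (trifluoromethyl axial, phenyl axial): E = 5.37 kcal/mol.
Chair II (trifluoromethyl equatorial, phenyl equatorial): E = 0.00 kcal/mol.
Chair II is the more stable (lower-energy) conformer, and in that chair the trifluoromethyl group is equatorial.

equatorial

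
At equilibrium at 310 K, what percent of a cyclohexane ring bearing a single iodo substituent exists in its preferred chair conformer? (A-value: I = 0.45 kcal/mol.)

67.5%

One chair has the iodo group axial (E = 0.45 kcal/mol) and the other has it equatorial (E = 0).
ΔG = 0.45 kcal/mol between the two chairs.
K = exp(ΔG/RT) with R = 1.987×10⁻³ kcal mol⁻¹ K⁻¹ and T = 310 K gives K ≈ 2.08.
Fraction in the lower-energy chair = K/(K+1) = 67.5%.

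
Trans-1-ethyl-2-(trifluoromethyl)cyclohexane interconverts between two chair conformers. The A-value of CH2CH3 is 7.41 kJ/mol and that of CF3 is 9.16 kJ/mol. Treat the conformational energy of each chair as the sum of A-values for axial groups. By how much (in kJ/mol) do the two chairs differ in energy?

16.57 kJ/mol

C1 and C2 have opposite parity, so for the trans isomer the two substituents are e,e in one chair and a,a in the other.
Chair I (ethyl axial, trifluoromethyl axial): E = 16.57 kJ/mol.
Chair II (ethyl equatorial, trifluoromethyl equatorial): E = 0.00 kJ/mol.
ΔE = 16.57 − 0.00 = 16.57 kJ/mol; chair II is more stable.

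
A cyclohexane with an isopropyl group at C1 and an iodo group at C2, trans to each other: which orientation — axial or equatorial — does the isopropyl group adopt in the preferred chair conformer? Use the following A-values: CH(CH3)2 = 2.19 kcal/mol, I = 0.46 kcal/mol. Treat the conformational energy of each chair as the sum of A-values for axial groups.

equatorial

C1 and C2 have opposite parity, so for the trans isomer the two substituents are e,e in one chair and a,a in the other.
Chair I (isopropyl axial, iodo axial): E = 2.65 kcal/mol.
Chair II (isopropyl equatorial, iodo equatorial): E = 0.00 kcal/mol.
Chair II is the more stable (lower-energy) conformer, and in that chair the isopropyl group is equatorial.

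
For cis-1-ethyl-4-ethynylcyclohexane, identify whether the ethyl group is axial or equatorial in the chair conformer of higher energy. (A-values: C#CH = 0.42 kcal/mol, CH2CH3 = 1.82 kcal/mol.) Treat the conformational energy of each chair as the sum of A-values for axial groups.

C1 and C4 have opposite parity, so for the cis isomer the two substituents are one axial and one equatorial in each chair.
Chair I (ethynyl axial, ethyl equatorial): E = 0.42 kcal/mol.
Chair II (ethynyl equatorial, ethyl axial): E = 1.82 kcal/mol.
Chair II is the less stable (higher-energy) conformer, and in that chair the ethyl group is axial.

axial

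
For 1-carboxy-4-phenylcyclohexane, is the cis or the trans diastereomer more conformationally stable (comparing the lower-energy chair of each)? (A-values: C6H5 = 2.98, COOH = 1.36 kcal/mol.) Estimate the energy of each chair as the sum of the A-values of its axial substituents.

trans

At 1,4 positions (parity opposite): cis → (a,e or e,a); trans → (e,e or a,a).
Best chair for cis: E = 1.36 kcal/mol; best chair for trans: E = 0.00 kcal/mol.
The trans isomer is lower by 1.36 kcal/mol.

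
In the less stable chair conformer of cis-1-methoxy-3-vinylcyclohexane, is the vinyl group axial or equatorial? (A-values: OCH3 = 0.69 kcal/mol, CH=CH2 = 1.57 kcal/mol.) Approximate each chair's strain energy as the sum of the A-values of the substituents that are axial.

axial

C1 and C3 have the same parity, so for the cis isomer the two substituents are e,e in one chair and a,a in the other.
Chair I (methoxy axial, vinyl axial): E = 2.26 kcal/mol.
Chair II (methoxy equatorial, vinyl equatorial): E = 0.00 kcal/mol.
Chair I is the less stable (higher-energy) conformer, and in that chair the vinyl group is axial.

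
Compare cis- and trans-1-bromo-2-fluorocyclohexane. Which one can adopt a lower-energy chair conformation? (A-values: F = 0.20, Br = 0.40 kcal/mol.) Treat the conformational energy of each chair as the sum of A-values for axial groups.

trans

At 1,2 positions (parity opposite): cis → (a,e or e,a); trans → (e,e or a,a).
Best chair for cis: E = 0.20 kcal/mol; best chair for trans: E = 0.00 kcal/mol.
The trans isomer is lower by 0.20 kcal/mol.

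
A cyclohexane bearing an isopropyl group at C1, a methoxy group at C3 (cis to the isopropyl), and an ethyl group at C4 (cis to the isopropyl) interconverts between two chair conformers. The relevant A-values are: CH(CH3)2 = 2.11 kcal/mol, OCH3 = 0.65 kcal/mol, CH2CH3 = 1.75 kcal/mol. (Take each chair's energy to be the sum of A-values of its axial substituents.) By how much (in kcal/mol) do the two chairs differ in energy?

Chair I (isopropyl axial, methoxy axial, ethyl equatorial): E = 2.76 kcal/mol.
Chair II (isopropyl equatorial, methoxy equatorial, ethyl axial): E = 1.75 kcal/mol.
ΔE = 2.76 − 1.75 = 1.01 kcal/mol; chair II is more stable.

1.01 kcal/mol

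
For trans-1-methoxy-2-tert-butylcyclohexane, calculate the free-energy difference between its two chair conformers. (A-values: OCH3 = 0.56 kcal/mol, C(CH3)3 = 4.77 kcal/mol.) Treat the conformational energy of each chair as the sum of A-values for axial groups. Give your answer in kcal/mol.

C1 and C2 have opposite parity, so for the trans isomer the two substituents are e,e in one chair and a,a in the other.
Chair I (methoxy axial, tert-butyl axial): E = 5.33 kcal/mol.
Chair II (methoxy equatorial, tert-butyl equatorial): E = 0.00 kcal/mol.
ΔE = 5.33 − 0.00 = 5.33 kcal/mol; chair II is more stable.

5.33 kcal/mol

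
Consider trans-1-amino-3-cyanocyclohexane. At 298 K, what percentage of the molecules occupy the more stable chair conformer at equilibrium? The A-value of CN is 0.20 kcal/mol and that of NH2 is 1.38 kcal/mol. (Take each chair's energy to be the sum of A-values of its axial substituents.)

88.0%

C1 and C3 have the same parity, so for the trans isomer the two substituents are one axial and one equatorial in each chair.
Chair I (cyano axial, amino equatorial): E = 0.20 kcal/mol; chair II (cyano equatorial, amino axial): E = 1.38 kcal/mol.
ΔG = 1.18 kcal/mol between the two chairs.
K = exp(ΔG/RT) with R = 1.987×10⁻³ kcal mol⁻¹ K⁻¹ and T = 298 K gives K ≈ 7.34.
Fraction in the lower-energy chair = K/(K+1) = 88.0%.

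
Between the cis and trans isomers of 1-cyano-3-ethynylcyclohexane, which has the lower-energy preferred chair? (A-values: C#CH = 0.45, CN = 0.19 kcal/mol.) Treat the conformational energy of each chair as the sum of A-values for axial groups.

At 1,3 positions (parity same): cis → (e,e or a,a); trans → (a,e or e,a).
Best chair for cis: E = 0.00 kcal/mol; best chair for trans: E = 0.19 kcal/mol.
The cis isomer is lower by 0.19 kcal/mol.

cis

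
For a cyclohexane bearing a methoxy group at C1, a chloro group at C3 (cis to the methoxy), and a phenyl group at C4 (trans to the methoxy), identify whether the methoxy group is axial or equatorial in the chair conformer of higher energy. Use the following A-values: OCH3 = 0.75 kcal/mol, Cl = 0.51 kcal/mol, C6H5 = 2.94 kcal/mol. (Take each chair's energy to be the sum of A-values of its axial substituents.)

Chair I (methoxy axial, chloro axial, phenyl axial): E = 4.20 kcal/mol.
Chair II (methoxy equatorial, chloro equatorial, phenyl equatorial): E = 0.00 kcal/mol.
Chair I is the less stable (higher-energy) conformer, and in that chair the methoxy group is axial.

axial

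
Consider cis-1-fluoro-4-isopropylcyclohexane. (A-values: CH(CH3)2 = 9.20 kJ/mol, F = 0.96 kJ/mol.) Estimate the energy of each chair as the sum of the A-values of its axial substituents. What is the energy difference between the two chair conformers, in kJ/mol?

8.24 kJ/mol

C1 and C4 have opposite parity, so for the cis isomer the two substituents are one axial and one equatorial in each chair.
Chair I (isopropyl axial, fluoro equatorial): E = 9.20 kJ/mol.
Chair II (isopropyl equatorial, fluoro axial): E = 0.96 kJ/mol.
ΔE = 9.20 − 0.96 = 8.24 kJ/mol; chair II is more stable.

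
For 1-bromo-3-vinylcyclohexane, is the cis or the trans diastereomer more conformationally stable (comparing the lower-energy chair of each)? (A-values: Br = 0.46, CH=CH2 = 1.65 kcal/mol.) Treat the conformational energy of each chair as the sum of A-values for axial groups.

At 1,3 positions (parity same): cis → (e,e or a,a); trans → (a,e or e,a).
Best chair for cis: E = 0.00 kcal/mol; best chair for trans: E = 0.46 kcal/mol.
The cis isomer is lower by 0.46 kcal/mol.

cis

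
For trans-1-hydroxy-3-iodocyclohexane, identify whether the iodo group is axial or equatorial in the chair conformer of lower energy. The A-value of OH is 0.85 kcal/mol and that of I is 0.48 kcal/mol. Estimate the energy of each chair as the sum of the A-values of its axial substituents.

C1 and C3 have the same parity, so for the trans isomer the two substituents are one axial and one equatorial in each chair.
Chair I (hydroxyl axial, iodo equatorial): E = 0.85 kcal/mol.
Chair II (hydroxyl equatorial, iodo axial): E = 0.48 kcal/mol.
Chair II is the more stable (lower-energy) conformer, and in that chair the iodo group is axial.

axial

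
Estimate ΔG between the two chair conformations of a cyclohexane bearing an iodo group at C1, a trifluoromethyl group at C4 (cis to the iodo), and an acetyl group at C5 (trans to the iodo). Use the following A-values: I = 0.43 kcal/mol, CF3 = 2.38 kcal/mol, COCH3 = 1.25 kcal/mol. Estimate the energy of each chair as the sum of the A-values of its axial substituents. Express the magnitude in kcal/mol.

Chair I (iodo axial, trifluoromethyl equatorial, acetyl equatorial): E = 0.43 kcal/mol.
Chair II (iodo equatorial, trifluoromethyl axial, acetyl axial): E = 3.63 kcal/mol.
ΔE = 3.63 − 0.43 = 3.20 kcal/mol; chair I is more stable.

3.20 kcal/mol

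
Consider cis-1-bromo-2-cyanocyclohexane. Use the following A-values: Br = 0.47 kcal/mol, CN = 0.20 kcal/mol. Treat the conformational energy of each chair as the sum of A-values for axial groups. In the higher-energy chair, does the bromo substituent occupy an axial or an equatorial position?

C1 and C2 have opposite parity, so for the cis isomer the two substituents are one axial and one equatorial in each chair.
Chair I (bromo axial, cyano equatorial): E = 0.47 kcal/mol.
Chair II (bromo equatorial, cyano axial): E = 0.20 kcal/mol.
Chair I is the less stable (higher-energy) conformer, and in that chair the bromo group is axial.

axial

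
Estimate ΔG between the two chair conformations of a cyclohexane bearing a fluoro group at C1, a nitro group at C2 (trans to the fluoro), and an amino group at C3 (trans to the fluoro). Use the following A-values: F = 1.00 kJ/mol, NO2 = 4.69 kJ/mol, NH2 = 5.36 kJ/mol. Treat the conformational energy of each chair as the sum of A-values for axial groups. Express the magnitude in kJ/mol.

Chair I (fluoro axial, nitro axial, amino equatorial): E = 5.69 kJ/mol.
Chair II (fluoro equatorial, nitro equatorial, amino axial): E = 5.36 kJ/mol.
ΔE = 5.69 − 5.36 = 0.33 kJ/mol; chair II is more stable.

0.33 kJ/mol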